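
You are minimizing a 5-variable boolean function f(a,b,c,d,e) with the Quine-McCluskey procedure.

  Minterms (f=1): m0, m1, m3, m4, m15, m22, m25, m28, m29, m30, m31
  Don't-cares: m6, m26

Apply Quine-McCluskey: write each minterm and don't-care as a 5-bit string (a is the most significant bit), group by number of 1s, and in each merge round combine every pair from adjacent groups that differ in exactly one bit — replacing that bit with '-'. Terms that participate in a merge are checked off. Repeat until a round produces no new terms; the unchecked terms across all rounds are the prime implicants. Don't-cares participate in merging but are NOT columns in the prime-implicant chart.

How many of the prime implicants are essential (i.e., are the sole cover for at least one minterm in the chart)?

size-2^0 implicants → 00000(✓)  00001(✓)  00011(✓)  00100(✓)  00110(✓)  01111(✓)  10110(✓)  11001(✓)  11010(✓)  11100(✓)  11101(✓)  11110(✓)  11111(✓)
size-2^1 implicants → -0110  -1111  00-00  000-1  0000-  001-0  1-110  11-01  11-10  111-0(✓)  111-1(✓)  1110-(✓)  1111-(✓)
size-2^2 implicants → 111--
Unchecked terms (primes): -0110, -1111, 00-00, 000-1, 0000-, 001-0, 1-110, 11-01, 11-10, 111--
Minterm coverage:
  m0 ⊆ 00-00,0000-
  m1 ⊆ 000-1,0000-
  m3 ⊆ 000-1 [E]
  m4 ⊆ 00-00,001-0
  m15 ⊆ -1111 [E]
  m22 ⊆ -0110,1-110
  m25 ⊆ 11-01 [E]
  m28 ⊆ 111-- [E]
  m29 ⊆ 11-01,111--
  m30 ⊆ 1-110,11-10,111--
  m31 ⊆ -1111,111--
E = {-1111, 000-1, 11-01, 111--}

4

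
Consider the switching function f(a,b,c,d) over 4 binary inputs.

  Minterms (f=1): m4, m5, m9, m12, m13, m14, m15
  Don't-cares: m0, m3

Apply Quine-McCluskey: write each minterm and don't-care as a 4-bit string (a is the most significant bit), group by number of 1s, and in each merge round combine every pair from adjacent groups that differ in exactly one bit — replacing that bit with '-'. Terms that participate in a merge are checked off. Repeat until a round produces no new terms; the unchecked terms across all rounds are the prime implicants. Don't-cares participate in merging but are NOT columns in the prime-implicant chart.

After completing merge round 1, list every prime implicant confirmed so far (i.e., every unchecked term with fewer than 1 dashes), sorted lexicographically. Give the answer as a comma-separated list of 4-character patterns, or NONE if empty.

[col 0] 0000*, 0011, 0100*, 0101*, 1001*, 1100*, 1101*, 1110*, 1111*
[col 1] -100*, -101*, 0-00, 010-*, 1-01, 11-0*, 11-1*, 110-*, 111-*
[col 2] -10-, 11--
Prime implicants: -10-, 0-00, 0011, 1-01, 11--

0011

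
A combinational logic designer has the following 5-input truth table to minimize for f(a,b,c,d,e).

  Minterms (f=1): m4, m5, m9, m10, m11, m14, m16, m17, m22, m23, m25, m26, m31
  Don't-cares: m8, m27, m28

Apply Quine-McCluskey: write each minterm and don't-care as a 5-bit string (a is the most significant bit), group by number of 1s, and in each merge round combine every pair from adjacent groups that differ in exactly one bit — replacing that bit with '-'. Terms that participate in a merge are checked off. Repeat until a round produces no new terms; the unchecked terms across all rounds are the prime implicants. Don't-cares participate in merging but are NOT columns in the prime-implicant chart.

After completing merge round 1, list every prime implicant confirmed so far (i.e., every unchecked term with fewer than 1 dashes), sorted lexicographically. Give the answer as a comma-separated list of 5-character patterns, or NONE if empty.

11100

[col 0] 00100*, 00101*, 01000*, 01001*, 01010*, 01011*, 01110*, 10000*, 10001*, 10110*, 10111*, 11001*, 11010*, 11011*, 11100, 11111*
[col 1] -1001*, -1010*, -1011*, 0010-, 01-10, 010-0*, 010-1*, 0100-*, 0101-*, 1-001, 1-111, 1000-, 1011-, 11-11, 110-1*, 1101-*
[col 2] -10-1, -101-, 010--
Prime implicants: -10-1, -101-, 0010-, 01-10, 010--, 1-001, 1-111, 1000-, 1011-, 11-11, 11100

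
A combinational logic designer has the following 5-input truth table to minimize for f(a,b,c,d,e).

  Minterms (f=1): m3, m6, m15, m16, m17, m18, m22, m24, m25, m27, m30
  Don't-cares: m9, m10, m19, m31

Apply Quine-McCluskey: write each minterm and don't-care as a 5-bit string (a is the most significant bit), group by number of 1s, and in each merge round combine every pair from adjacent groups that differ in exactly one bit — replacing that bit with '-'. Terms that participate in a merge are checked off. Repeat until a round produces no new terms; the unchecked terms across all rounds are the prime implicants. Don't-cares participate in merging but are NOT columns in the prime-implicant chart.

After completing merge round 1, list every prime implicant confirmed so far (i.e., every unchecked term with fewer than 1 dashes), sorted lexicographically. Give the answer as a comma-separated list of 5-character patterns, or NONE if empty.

Round 0: 00011✓ 00110✓ 01001✓ 01010 01111✓ 10000✓ 10001✓ 10010✓ 10011✓ 10110✓ 11000✓ 11001✓ 11011✓ 11110✓ 11111✓
Round 1: -0011 -0110 -1001 -1111 1-000✓ 1-001✓ 1-011✓ 1-110 10-10 100-0✓ 100-1✓ 1000-✓ 1001-✓ 11-11 110-1✓ 1100-✓ 1111-
Round 2: 1-0-1 1-00- 100--
PIs = {-0011, -0110, -1001, -1111, 01010, 1-0-1, 1-00-, 1-110, 10-10, 100--, 11-11, 1111-}

01010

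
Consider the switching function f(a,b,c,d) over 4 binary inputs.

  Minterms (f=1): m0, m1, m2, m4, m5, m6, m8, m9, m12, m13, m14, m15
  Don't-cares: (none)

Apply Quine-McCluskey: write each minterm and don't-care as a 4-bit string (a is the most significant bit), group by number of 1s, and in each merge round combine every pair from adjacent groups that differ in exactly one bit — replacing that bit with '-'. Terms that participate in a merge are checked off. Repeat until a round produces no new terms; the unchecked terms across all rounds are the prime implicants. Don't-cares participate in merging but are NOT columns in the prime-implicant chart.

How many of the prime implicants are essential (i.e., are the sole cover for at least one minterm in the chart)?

Round 0: 0000✓ 0001✓ 0010✓ 0100✓ 0101✓ 0110✓ 1000✓ 1001✓ 1100✓ 1101✓ 1110✓ 1111✓
Round 1: -000✓ -001✓ -100✓ -101✓ -110✓ 0-00✓ 0-01✓ 0-10✓ 00-0✓ 000-✓ 01-0✓ 010-✓ 1-00✓ 1-01✓ 100-✓ 11-0✓ 11-1✓ 110-✓ 111-✓
Round 2: --00✓ --01✓ -00-✓ -1-0 -10-✓ 0--0 0-0-✓ 1-0-✓ 11--
Round 3: --0-
PIs = {--0-, -1-0, 0--0, 11--}
Coverage chart:
  m0: --0-,0--0
  m1: --0- ←essential
  m2: 0--0 ←essential
  m4: --0-,-1-0,0--0
  m5: --0- ←essential
  m6: -1-0,0--0
  m8: --0- ←essential
  m9: --0- ←essential
  m12: --0-,-1-0,11--
  m13: --0-,11--
  m14: -1-0,11--
  m15: 11-- ←essential
Essential: --0-, 0--0, 11--

3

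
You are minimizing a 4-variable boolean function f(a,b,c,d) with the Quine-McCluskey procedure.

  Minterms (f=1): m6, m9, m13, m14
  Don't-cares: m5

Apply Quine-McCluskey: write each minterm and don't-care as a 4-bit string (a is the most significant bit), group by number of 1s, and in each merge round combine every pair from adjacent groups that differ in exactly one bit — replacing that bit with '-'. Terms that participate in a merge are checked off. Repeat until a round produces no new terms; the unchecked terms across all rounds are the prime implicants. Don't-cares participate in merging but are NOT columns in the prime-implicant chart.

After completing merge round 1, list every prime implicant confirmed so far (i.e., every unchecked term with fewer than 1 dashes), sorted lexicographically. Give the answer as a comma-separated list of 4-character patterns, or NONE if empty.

NONE

Round 0: 0101✓ 0110✓ 1001✓ 1101✓ 1110✓
Round 1: -101 -110 1-01
PIs = {-101, -110, 1-01}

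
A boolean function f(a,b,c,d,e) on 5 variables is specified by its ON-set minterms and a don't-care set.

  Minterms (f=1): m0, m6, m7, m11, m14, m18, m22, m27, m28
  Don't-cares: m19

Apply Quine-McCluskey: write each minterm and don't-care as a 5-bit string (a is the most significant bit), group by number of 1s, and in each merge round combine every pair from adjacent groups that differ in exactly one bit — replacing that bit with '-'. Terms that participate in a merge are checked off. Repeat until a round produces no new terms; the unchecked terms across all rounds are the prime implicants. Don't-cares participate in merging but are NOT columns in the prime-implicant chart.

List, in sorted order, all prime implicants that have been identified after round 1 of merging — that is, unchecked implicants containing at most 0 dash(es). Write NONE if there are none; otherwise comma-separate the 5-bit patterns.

00000, 11100

Round 0: 00000 00110✓ 00111✓ 01011✓ 01110✓ 10010✓ 10011✓ 10110✓ 11011✓ 11100
Round 1: -0110 -1011 0-110 0011- 1-011 10-10 1001-
PIs = {-0110, -1011, 0-110, 00000, 0011-, 1-011, 10-10, 1001-, 11100}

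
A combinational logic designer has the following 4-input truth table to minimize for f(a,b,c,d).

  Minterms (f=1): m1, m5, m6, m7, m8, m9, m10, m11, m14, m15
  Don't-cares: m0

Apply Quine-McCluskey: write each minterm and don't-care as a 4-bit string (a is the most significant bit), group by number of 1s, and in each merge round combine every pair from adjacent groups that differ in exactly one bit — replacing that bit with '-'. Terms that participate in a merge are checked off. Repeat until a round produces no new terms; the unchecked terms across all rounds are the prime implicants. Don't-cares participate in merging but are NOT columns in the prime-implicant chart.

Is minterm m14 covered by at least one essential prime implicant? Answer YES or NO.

YES

[col 0] 0000*, 0001*, 0101*, 0110*, 0111*, 1000*, 1001*, 1010*, 1011*, 1110*, 1111*
[col 1] -000*, -001*, -110*, -111*, 0-01, 000-*, 01-1, 011-*, 1-10*, 1-11*, 10-0*, 10-1*, 100-*, 101-*, 111-*
[col 2] -00-, -11-, 1-1-, 10--
Prime implicants: -00-, -11-, 0-01, 01-1, 1-1-, 10--
PI chart (minterm → PIs covering it):
  1 | -00-,0-01
  5 | 0-01,01-1
  6 | -11-  (sole → essential)
  7 | -11-,01-1
  8 | -00-,10--
  9 | -00-,10--
  10 | 1-1-,10--
  11 | 1-1-,10--
  14 | -11-,1-1-
  15 | -11-,1-1-
Essential prime implicants: -11-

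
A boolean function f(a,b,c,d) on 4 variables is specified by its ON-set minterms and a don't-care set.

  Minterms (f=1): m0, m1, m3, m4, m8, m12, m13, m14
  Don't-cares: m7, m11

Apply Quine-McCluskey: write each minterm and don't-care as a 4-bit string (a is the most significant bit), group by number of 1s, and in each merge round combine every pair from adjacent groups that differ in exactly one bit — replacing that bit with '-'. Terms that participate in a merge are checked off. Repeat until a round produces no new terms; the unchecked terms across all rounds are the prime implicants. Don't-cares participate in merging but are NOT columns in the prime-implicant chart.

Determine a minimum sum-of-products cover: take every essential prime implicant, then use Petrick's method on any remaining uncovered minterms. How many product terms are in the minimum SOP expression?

4

Round 0: 0000✓ 0001✓ 0011✓ 0100✓ 0111✓ 1000✓ 1011✓ 1100✓ 1101✓ 1110✓
Round 1: -000✓ -011 -100✓ 0-00✓ 0-11 00-1 000- 1-00✓ 11-0 110-
Round 2: --00
PIs = {--00, -011, 0-11, 00-1, 000-, 11-0, 110-}
Coverage chart:
  m0: --00,000-
  m1: 00-1,000-
  m3: -011,0-11,00-1
  m4: --00 ←essential
  m8: --00 ←essential
  m12: --00,11-0,110-
  m13: 110- ←essential
  m14: 11-0 ←essential
Essential: --00, 11-0, 110-
Petrick residual → 00-1
Min cover (4 terms): c'd' + a'b'd + abd' + abc'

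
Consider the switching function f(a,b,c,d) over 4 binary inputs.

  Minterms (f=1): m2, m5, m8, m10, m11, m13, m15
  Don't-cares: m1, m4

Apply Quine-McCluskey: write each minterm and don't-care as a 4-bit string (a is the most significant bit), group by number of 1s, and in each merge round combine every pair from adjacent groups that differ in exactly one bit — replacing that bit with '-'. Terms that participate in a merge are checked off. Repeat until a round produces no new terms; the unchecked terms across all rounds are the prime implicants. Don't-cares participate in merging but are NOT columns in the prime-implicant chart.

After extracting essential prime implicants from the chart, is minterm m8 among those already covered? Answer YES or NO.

YES

[col 0] 0001*, 0010*, 0100*, 0101*, 1000*, 1010*, 1011*, 1101*, 1111*
[col 1] -010, -101, 0-01, 010-, 1-11, 10-0, 101-, 11-1
Prime implicants: -010, -101, 0-01, 010-, 1-11, 10-0, 101-, 11-1
PI chart (minterm → PIs covering it):
  2 | -010  (sole → essential)
  5 | -101,0-01,010-
  8 | 10-0  (sole → essential)
  10 | -010,10-0,101-
  11 | 1-11,101-
  13 | -101,11-1
  15 | 1-11,11-1
Essential prime implicants: -010, 10-0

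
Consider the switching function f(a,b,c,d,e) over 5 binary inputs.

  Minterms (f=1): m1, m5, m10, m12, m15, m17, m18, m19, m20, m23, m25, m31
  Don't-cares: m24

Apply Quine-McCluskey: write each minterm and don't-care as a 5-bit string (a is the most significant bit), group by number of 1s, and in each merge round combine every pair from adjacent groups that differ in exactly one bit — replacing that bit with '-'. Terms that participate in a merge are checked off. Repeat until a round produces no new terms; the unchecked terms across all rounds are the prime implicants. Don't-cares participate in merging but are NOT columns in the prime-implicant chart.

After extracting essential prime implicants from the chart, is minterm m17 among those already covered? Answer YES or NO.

Round 0: 00001✓ 00101✓ 01010 01100 01111✓ 10001✓ 10010✓ 10011✓ 10100 10111✓ 11000✓ 11001✓ 11111✓
Round 1: -0001 -1111 00-01 1-001 1-111 10-11 100-1 1001- 1100-
PIs = {-0001, -1111, 00-01, 01010, 01100, 1-001, 1-111, 10-11, 100-1, 1001-, 10100, 1100-}
Coverage chart:
  m1: -0001,00-01
  m5: 00-01 ←essential
  m10: 01010 ←essential
  m12: 01100 ←essential
  m15: -1111 ←essential
  m17: -0001,1-001,100-1
  m18: 1001- ←essential
  m19: 10-11,100-1,1001-
  m20: 10100 ←essential
  m23: 1-111,10-11
  m25: 1-001,1100-
  m31: -1111,1-111
Essential: -1111, 00-01, 01010, 01100, 1001-, 10100

NO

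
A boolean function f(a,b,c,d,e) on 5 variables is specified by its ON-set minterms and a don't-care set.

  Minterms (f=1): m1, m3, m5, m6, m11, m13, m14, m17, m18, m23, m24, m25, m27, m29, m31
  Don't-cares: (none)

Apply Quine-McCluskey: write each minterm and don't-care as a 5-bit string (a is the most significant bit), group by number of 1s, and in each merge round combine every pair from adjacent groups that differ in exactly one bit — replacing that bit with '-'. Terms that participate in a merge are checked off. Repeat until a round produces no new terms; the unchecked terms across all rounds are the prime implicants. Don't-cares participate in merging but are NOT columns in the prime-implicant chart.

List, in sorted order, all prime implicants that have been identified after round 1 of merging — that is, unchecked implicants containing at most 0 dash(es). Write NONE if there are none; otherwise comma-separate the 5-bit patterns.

Round 0: 00001✓ 00011✓ 00101✓ 00110✓ 01011✓ 01101✓ 01110✓ 10001✓ 10010 10111✓ 11000✓ 11001✓ 11011✓ 11101✓ 11111✓
Round 1: -0001 -1011 -1101 0-011 0-101 0-110 00-01 000-1 1-001 1-111 11-01✓ 11-11✓ 110-1✓ 1100- 111-1✓
Round 2: 11--1
PIs = {-0001, -1011, -1101, 0-011, 0-101, 0-110, 00-01, 000-1, 1-001, 1-111, 10010, 11--1, 1100-}

10010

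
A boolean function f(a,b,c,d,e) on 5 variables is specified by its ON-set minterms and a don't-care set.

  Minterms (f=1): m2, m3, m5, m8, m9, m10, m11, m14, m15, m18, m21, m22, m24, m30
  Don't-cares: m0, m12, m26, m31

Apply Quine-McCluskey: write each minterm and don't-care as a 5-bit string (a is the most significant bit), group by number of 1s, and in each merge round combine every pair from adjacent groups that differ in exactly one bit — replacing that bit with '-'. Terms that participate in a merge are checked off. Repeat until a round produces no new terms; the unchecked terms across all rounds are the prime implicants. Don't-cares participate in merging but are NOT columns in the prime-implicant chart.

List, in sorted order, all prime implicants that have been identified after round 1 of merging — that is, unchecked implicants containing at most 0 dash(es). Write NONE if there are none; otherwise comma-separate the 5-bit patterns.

size-2^0 implicants → 00000(✓)  00010(✓)  00011(✓)  00101(✓)  01000(✓)  01001(✓)  01010(✓)  01011(✓)  01100(✓)  01110(✓)  01111(✓)  10010(✓)  10101(✓)  10110(✓)  11000(✓)  11010(✓)  11110(✓)  11111(✓)
size-2^1 implicants → -0010(✓)  -0101  -1000(✓)  -1010(✓)  -1110(✓)  -1111(✓)  0-000(✓)  0-010(✓)  0-011(✓)  000-0(✓)  0001-(✓)  01-00(✓)  01-10(✓)  01-11(✓)  010-0(✓)  010-1(✓)  0100-(✓)  0101-(✓)  011-0(✓)  0111-(✓)  1-010(✓)  1-110(✓)  10-10(✓)  11-10(✓)  110-0(✓)  1111-(✓)
size-2^2 implicants → --010  -1-10  -10-0  -111-  0-0-0  0-01-  01--0  01-1-  010--  1--10
Unchecked terms (primes): --010, -0101, -1-10, -10-0, -111-, 0-0-0, 0-01-, 01--0, 01-1-, 010--, 1--10

NONE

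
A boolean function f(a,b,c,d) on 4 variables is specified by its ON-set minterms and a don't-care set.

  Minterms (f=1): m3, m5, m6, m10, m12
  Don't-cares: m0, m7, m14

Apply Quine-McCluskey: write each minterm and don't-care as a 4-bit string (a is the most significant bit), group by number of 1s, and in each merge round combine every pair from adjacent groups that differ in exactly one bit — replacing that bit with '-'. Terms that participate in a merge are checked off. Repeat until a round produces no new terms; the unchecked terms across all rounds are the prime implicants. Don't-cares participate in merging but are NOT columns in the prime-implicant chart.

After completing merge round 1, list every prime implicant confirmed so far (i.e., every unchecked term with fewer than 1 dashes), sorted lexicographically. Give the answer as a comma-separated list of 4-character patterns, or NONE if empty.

Round 0: 0000 0011✓ 0101✓ 0110✓ 0111✓ 1010✓ 1100✓ 1110✓
Round 1: -110 0-11 01-1 011- 1-10 11-0
PIs = {-110, 0-11, 0000, 01-1, 011-, 1-10, 11-0}

0000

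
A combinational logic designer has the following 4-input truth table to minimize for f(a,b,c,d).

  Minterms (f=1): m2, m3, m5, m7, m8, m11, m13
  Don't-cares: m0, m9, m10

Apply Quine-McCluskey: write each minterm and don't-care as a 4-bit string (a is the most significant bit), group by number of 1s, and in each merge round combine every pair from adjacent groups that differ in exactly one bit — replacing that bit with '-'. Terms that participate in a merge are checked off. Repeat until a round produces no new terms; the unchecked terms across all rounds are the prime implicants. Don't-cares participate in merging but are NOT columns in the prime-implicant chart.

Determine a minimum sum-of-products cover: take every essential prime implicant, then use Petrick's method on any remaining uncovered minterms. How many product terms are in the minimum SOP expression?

4

Round 0: 0000✓ 0010✓ 0011✓ 0101✓ 0111✓ 1000✓ 1001✓ 1010✓ 1011✓ 1101✓
Round 1: -000✓ -010✓ -011✓ -101 0-11 00-0✓ 001-✓ 01-1 1-01 10-0✓ 10-1✓ 100-✓ 101-✓
Round 2: -0-0 -01- 10--
PIs = {-0-0, -01-, -101, 0-11, 01-1, 1-01, 10--}
Coverage chart:
  m2: -0-0,-01-
  m3: -01-,0-11
  m5: -101,01-1
  m7: 0-11,01-1
  m8: -0-0,10--
  m11: -01-,10--
  m13: -101,1-01
(no essential prime implicants)
Petrick residual → -0-0, -01-, -101, 0-11
Min cover (4 terms): b'd' + b'c + bc'd + a'cd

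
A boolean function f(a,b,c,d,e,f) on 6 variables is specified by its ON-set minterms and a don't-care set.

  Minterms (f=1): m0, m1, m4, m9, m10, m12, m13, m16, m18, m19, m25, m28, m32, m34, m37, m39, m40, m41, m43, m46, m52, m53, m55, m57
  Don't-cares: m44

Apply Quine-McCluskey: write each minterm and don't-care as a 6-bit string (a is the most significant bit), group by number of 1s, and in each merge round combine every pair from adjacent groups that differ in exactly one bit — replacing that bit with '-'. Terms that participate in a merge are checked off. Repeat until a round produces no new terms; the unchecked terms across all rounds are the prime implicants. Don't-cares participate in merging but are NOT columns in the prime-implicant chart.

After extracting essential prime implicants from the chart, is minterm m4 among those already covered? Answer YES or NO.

NO

[col 0] 000000*, 000001*, 000100*, 001001*, 001010, 001100*, 001101*, 010000*, 010010*, 010011*, 011001*, 011100*, 100000*, 100010*, 100101*, 100111*, 101000*, 101001*, 101011*, 101100*, 101110*, 110100*, 110101*, 110111*, 111001*
[col 1] -00000, -01001*, -01100, -11001*, 0-0000, 0-1001*, 0-1100, 00-001, 00-100, 000-00, 00000-, 001-01, 00110-, 0100-0, 01001-, 1-0101*, 1-0111*, 1-1001*, 10-000, 1000-0, 1001-1*, 101-00, 1010-1, 10100-, 1011-0, 1101-1*, 11010-
[col 2] --1001, 1-01-1
Prime implicants: --1001, -00000, -01100, 0-0000, 0-1100, 00-001, 00-100, 000-00, 00000-, 001-01, 001010, 00110-, 0100-0, 01001-, 1-01-1, 10-000, 1000-0, 101-00, 1010-1, 10100-, 1011-0, 11010-
PI chart (minterm → PIs covering it):
  0 | -00000,0-0000,000-00,00000-
  1 | 00-001,00000-
  4 | 00-100,000-00
  9 | --1001,00-001,001-01
  10 | 001010  (sole → essential)
  12 | -01100,0-1100,00-100,00110-
  13 | 001-01,00110-
  16 | 0-0000,0100-0
  18 | 0100-0,01001-
  19 | 01001-  (sole → essential)
  25 | --1001  (sole → essential)
  28 | 0-1100  (sole → essential)
  32 | -00000,10-000,1000-0
  34 | 1000-0  (sole → essential)
  37 | 1-01-1  (sole → essential)
  39 | 1-01-1  (sole → essential)
  40 | 10-000,101-00,10100-
  41 | --1001,1010-1,10100-
  43 | 1010-1  (sole → essential)
  46 | 1011-0  (sole → essential)
  52 | 11010-  (sole → essential)
  53 | 1-01-1,11010-
  55 | 1-01-1  (sole → essential)
  57 | --1001  (sole → essential)
Essential prime implicants: --1001, 0-1100, 001010, 01001-, 1-01-1, 1000-0, 1010-1, 1011-0, 11010-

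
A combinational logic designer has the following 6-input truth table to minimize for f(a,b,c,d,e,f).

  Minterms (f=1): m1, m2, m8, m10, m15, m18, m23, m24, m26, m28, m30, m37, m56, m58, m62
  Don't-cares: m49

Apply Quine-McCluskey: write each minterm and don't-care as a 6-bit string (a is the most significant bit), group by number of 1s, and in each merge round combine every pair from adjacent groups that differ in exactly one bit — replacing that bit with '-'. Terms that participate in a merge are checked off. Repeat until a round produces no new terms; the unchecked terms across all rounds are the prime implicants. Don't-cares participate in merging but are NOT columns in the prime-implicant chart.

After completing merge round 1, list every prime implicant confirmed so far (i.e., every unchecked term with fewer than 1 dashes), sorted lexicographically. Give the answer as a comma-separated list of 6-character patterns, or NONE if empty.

000001, 001111, 010111, 100101, 110001

[col 0] 000001, 000010*, 001000*, 001010*, 001111, 010010*, 010111, 011000*, 011010*, 011100*, 011110*, 100101, 110001, 111000*, 111010*, 111110*
[col 1] -11000*, -11010*, -11110*, 0-0010*, 0-1000*, 0-1010*, 00-010*, 0010-0*, 01-010*, 011-00*, 011-10*, 0110-0*, 0111-0*, 111-10*, 1110-0*
[col 2] -11-10, -110-0, 0--010, 0-10-0, 011--0
Prime implicants: -11-10, -110-0, 0--010, 0-10-0, 000001, 001111, 010111, 011--0, 100101, 110001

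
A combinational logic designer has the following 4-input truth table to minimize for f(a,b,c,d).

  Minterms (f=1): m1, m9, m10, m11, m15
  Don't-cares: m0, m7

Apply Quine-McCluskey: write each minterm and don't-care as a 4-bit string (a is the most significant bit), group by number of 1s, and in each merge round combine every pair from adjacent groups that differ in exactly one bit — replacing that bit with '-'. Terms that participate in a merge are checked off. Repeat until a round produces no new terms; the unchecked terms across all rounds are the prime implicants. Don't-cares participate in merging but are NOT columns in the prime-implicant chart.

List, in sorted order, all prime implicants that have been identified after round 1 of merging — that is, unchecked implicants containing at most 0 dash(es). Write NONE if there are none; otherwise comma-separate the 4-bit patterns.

NONE

size-2^0 implicants → 0000(✓)  0001(✓)  0111(✓)  1001(✓)  1010(✓)  1011(✓)  1111(✓)
size-2^1 implicants → -001  -111  000-  1-11  10-1  101-
Unchecked terms (primes): -001, -111, 000-, 1-11, 10-1, 101-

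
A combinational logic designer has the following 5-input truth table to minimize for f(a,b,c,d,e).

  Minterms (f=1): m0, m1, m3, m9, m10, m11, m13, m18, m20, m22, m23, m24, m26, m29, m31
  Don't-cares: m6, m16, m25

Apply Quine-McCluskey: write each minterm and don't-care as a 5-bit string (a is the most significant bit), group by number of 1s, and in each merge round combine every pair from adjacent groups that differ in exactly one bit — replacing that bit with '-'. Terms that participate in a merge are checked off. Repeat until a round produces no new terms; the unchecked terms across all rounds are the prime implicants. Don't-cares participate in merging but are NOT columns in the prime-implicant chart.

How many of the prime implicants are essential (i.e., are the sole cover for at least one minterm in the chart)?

[col 0] 00000*, 00001*, 00011*, 00110*, 01001*, 01010*, 01011*, 01101*, 10000*, 10010*, 10100*, 10110*, 10111*, 11000*, 11001*, 11010*, 11101*, 11111*
[col 1] -0000, -0110, -1001*, -1010, -1101*, 0-001*, 0-011*, 000-1*, 0000-, 01-01*, 010-1*, 0101-, 1-000*, 1-010*, 1-111, 10-00*, 10-10*, 100-0*, 101-0*, 1011-, 11-01*, 110-0*, 1100-, 111-1
[col 2] -1-01, 0-0-1, 1-0-0, 10--0
Prime implicants: -0000, -0110, -1-01, -1010, 0-0-1, 0000-, 0101-, 1-0-0, 1-111, 10--0, 1011-, 1100-, 111-1
PI chart (minterm → PIs covering it):
  0 | -0000,0000-
  1 | 0-0-1,0000-
  3 | 0-0-1  (sole → essential)
  9 | -1-01,0-0-1
  10 | -1010,0101-
  11 | 0-0-1,0101-
  13 | -1-01  (sole → essential)
  18 | 1-0-0,10--0
  20 | 10--0  (sole → essential)
  22 | -0110,10--0,1011-
  23 | 1-111,1011-
  24 | 1-0-0,1100-
  26 | -1010,1-0-0
  29 | -1-01,111-1
  31 | 1-111,111-1
Essential prime implicants: -1-01, 0-0-1, 10--0

3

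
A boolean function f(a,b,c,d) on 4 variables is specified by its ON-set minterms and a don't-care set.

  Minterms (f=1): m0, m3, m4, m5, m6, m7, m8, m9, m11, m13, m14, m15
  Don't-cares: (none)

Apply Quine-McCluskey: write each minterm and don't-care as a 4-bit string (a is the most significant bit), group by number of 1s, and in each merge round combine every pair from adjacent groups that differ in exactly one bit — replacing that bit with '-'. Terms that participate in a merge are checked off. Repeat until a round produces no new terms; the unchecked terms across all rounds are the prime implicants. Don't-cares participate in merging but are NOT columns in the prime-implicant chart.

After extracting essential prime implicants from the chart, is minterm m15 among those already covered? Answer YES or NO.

YES

[col 0] 0000*, 0011*, 0100*, 0101*, 0110*, 0111*, 1000*, 1001*, 1011*, 1101*, 1110*, 1111*
[col 1] -000, -011*, -101*, -110*, -111*, 0-00, 0-11*, 01-0*, 01-1*, 010-*, 011-*, 1-01*, 1-11*, 10-1*, 100-, 11-1*, 111-*
[col 2] --11, -1-1, -11-, 01--, 1--1
Prime implicants: --11, -000, -1-1, -11-, 0-00, 01--, 1--1, 100-
PI chart (minterm → PIs covering it):
  0 | -000,0-00
  3 | --11  (sole → essential)
  4 | 0-00,01--
  5 | -1-1,01--
  6 | -11-,01--
  7 | --11,-1-1,-11-,01--
  8 | -000,100-
  9 | 1--1,100-
  11 | --11,1--1
  13 | -1-1,1--1
  14 | -11-  (sole → essential)
  15 | --11,-1-1,-11-,1--1
Essential prime implicants: --11, -11-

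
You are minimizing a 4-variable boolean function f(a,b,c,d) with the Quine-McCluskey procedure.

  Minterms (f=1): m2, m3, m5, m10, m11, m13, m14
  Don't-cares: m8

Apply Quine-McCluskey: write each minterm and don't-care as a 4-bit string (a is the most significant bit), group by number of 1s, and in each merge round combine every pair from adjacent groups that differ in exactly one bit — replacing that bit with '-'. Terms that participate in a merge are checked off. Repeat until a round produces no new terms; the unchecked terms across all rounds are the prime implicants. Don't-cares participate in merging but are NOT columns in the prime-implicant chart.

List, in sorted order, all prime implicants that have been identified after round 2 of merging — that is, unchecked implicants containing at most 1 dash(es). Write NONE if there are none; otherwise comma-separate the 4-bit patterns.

size-2^0 implicants → 0010(✓)  0011(✓)  0101(✓)  1000(✓)  1010(✓)  1011(✓)  1101(✓)  1110(✓)
size-2^1 implicants → -010(✓)  -011(✓)  -101  001-(✓)  1-10  10-0  101-(✓)
size-2^2 implicants → -01-
Unchecked terms (primes): -01-, -101, 1-10, 10-0

-101, 1-10, 10-0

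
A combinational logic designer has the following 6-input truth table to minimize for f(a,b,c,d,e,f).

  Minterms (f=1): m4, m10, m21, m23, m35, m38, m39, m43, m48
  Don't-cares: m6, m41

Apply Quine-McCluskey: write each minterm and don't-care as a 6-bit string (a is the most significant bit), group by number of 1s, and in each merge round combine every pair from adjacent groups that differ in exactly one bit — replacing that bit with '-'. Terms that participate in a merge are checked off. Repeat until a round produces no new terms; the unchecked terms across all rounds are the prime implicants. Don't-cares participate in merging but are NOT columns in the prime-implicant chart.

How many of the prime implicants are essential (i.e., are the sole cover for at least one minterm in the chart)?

[col 0] 000100*, 000110*, 001010, 010101*, 010111*, 100011*, 100110*, 100111*, 101001*, 101011*, 110000
[col 1] -00110, 0001-0, 0101-1, 10-011, 100-11, 10011-, 1010-1
Prime implicants: -00110, 0001-0, 001010, 0101-1, 10-011, 100-11, 10011-, 1010-1, 110000
PI chart (minterm → PIs covering it):
  4 | 0001-0  (sole → essential)
  10 | 001010  (sole → essential)
  21 | 0101-1  (sole → essential)
  23 | 0101-1  (sole → essential)
  35 | 10-011,100-11
  38 | -00110,10011-
  39 | 100-11,10011-
  43 | 10-011,1010-1
  48 | 110000  (sole → essential)
Essential prime implicants: 0001-0, 001010, 0101-1, 110000

4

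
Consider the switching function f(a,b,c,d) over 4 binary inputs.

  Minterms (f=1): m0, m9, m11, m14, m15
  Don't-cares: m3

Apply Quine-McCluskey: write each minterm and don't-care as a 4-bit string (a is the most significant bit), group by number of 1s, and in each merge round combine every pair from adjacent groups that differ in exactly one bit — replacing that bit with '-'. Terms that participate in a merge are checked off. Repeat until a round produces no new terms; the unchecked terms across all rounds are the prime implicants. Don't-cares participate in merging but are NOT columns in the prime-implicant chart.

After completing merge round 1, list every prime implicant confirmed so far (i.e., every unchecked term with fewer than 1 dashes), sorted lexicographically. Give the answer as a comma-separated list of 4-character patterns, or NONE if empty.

0000

size-2^0 implicants → 0000  0011(✓)  1001(✓)  1011(✓)  1110(✓)  1111(✓)
size-2^1 implicants → -011  1-11  10-1  111-
Unchecked terms (primes): -011, 0000, 1-11, 10-1, 111-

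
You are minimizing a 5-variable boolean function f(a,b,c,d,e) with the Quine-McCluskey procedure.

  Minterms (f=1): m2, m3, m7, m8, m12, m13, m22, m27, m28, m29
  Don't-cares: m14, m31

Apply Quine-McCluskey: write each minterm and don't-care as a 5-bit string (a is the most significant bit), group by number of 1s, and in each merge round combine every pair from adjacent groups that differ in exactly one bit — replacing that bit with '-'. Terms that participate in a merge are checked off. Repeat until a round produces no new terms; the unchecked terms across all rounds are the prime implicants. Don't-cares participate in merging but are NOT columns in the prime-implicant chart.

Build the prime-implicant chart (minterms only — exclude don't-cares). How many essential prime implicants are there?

Round 0: 00010✓ 00011✓ 00111✓ 01000✓ 01100✓ 01101✓ 01110✓ 10110 11011✓ 11100✓ 11101✓ 11111✓
Round 1: -1100✓ -1101✓ 00-11 0001- 01-00 011-0 0110-✓ 11-11 111-1 1110-✓
Round 2: -110-
PIs = {-110-, 00-11, 0001-, 01-00, 011-0, 10110, 11-11, 111-1}
Coverage chart:
  m2: 0001- ←essential
  m3: 00-11,0001-
  m7: 00-11 ←essential
  m8: 01-00 ←essential
  m12: -110-,01-00,011-0
  m13: -110- ←essential
  m22: 10110 ←essential
  m27: 11-11 ←essential
  m28: -110- ←essential
  m29: -110-,111-1
Essential: -110-, 00-11, 0001-, 01-00, 10110, 11-11

6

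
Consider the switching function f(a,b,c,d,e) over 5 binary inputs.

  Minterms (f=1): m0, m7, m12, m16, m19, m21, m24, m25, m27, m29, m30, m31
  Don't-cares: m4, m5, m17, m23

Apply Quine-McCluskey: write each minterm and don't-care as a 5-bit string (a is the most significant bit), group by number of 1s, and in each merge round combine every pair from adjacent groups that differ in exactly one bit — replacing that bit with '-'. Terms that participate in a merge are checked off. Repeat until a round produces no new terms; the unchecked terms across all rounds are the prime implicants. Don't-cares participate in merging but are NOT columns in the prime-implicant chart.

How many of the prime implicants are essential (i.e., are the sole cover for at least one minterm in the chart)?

5

[col 0] 00000*, 00100*, 00101*, 00111*, 01100*, 10000*, 10001*, 10011*, 10101*, 10111*, 11000*, 11001*, 11011*, 11101*, 11110*, 11111*
[col 1] -0000, -0101*, -0111*, 0-100, 00-00, 001-1*, 0010-, 1-000*, 1-001*, 1-011*, 1-101*, 1-111*, 10-01*, 10-11*, 100-1*, 1000-*, 101-1*, 11-01*, 11-11*, 110-1*, 1100-*, 111-1*, 1111-
[col 2] -01-1, 1--01*, 1--11*, 1-0-1*, 1-00-, 1-1-1*, 10--1*, 11--1*
[col 3] 1---1
Prime implicants: -0000, -01-1, 0-100, 00-00, 0010-, 1---1, 1-00-, 1111-
PI chart (minterm → PIs covering it):
  0 | -0000,00-00
  7 | -01-1  (sole → essential)
  12 | 0-100  (sole → essential)
  16 | -0000,1-00-
  19 | 1---1  (sole → essential)
  21 | -01-1,1---1
  24 | 1-00-  (sole → essential)
  25 | 1---1,1-00-
  27 | 1---1  (sole → essential)
  29 | 1---1  (sole → essential)
  30 | 1111-  (sole → essential)
  31 | 1---1,1111-
Essential prime implicants: -01-1, 0-100, 1---1, 1-00-, 1111-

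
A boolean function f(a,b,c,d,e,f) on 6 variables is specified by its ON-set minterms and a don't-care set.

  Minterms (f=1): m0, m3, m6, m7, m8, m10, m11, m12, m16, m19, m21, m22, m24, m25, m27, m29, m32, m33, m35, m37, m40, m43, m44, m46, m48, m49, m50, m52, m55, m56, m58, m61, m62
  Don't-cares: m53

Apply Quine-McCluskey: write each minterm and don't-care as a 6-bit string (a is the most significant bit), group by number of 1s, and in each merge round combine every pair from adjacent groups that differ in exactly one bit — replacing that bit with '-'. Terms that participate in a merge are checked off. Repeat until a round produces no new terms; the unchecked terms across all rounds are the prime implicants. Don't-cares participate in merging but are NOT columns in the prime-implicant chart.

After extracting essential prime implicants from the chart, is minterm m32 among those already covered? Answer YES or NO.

YES

Round 0: 000000✓ 000011✓ 000110✓ 000111✓ 001000✓ 001010✓ 001011✓ 001100✓ 010000✓ 010011✓ 010101✓ 010110✓ 011000✓ 011001✓ 011011✓ 011101✓ 100000✓ 100001✓ 100011✓ 100101✓ 101000✓ 101011✓ 101100✓ 101110✓ 110000✓ 110001✓ 110010✓ 110100✓ 110101✓ 110111✓ 111000✓ 111010✓ 111101✓ 111110✓
Round 1: -00000✓ -00011✓ -01000✓ -01011✓ -01100✓ -10000✓ -10101✓ -11000✓ -11101✓ 0-0000✓ 0-0011✓ 0-0110 0-1000✓ 0-1011✓ 00-000✓ 00-011✓ 000-11 00011- 001-00✓ 0010-0 00101- 01-000✓ 01-011✓ 01-101✓ 011-01 0110-1 01100- 1-0000✓ 1-0001✓ 1-0101✓ 1-1000✓ 1-1110 10-000✓ 10-011✓ 100-01✓ 1000-1 10000-✓ 101-00✓ 1011-0 11-000✓ 11-010✓ 11-101✓ 110-00✓ 110-01✓ 1100-0✓ 11000-✓ 1101-1 11010-✓ 111-10 1110-0✓
Round 2: --0000✓ --1000✓ -0-000✓ -0-011 -01-00 -1-000✓ -1-101 0--000✓ 0--011 1--000✓ 1-0-01 1-000- 11-0-0 110-0-
Round 3: ---000
PIs = {---000, -0-011, -01-00, -1-101, 0--011, 0-0110, 000-11, 00011-, 0010-0, 00101-, 011-01, 0110-1, 01100-, 1-0-01, 1-000-, 1-1110, 1000-1, 1011-0, 11-0-0, 110-0-, 1101-1, 111-10}
Coverage chart:
  m0: ---000 ←essential
  m3: -0-011,0--011,000-11
  m6: 0-0110,00011-
  m7: 000-11,00011-
  m8: ---000,-01-00,0010-0
  m10: 0010-0,00101-
  m11: -0-011,0--011,00101-
  m12: -01-00 ←essential
  m16: ---000 ←essential
  m19: 0--011 ←essential
  m21: -1-101 ←essential
  m22: 0-0110 ←essential
  m24: ---000,01100-
  m25: 011-01,0110-1,01100-
  m27: 0--011,0110-1
  m29: -1-101,011-01
  m32: ---000,1-000-
  m33: 1-0-01,1-000-,1000-1
  m35: -0-011,1000-1
  m37: 1-0-01 ←essential
  m40: ---000,-01-00
  m43: -0-011 ←essential
  m44: -01-00,1011-0
  m46: 1-1110,1011-0
  m48: ---000,1-000-,11-0-0,110-0-
  m49: 1-0-01,1-000-,110-0-
  m50: 11-0-0 ←essential
  m52: 110-0- ←essential
  m55: 1101-1 ←essential
  m56: ---000,11-0-0
  m58: 11-0-0,111-10
  m61: -1-101 ←essential
  m62: 1-1110,111-10
Essential: ---000, -0-011, -01-00, -1-101, 0--011, 0-0110, 1-0-01, 11-0-0, 110-0-, 1101-1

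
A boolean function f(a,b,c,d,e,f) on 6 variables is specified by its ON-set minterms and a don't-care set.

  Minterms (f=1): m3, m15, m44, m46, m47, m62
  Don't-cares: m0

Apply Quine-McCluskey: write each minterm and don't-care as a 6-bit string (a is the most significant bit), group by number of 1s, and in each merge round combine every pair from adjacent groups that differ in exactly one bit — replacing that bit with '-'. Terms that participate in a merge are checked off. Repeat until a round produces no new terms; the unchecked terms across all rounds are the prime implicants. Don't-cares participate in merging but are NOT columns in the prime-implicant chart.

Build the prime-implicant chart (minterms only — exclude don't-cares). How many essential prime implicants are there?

size-2^0 implicants → 000000  000011  001111(✓)  101100(✓)  101110(✓)  101111(✓)  111110(✓)
size-2^1 implicants → -01111  1-1110  1011-0  10111-
Unchecked terms (primes): -01111, 000000, 000011, 1-1110, 1011-0, 10111-
Minterm coverage:
  m3 ⊆ 000011 [E]
  m15 ⊆ -01111 [E]
  m44 ⊆ 1011-0 [E]
  m46 ⊆ 1-1110,1011-0,10111-
  m47 ⊆ -01111,10111-
  m62 ⊆ 1-1110 [E]
E = {-01111, 000011, 1-1110, 1011-0}

4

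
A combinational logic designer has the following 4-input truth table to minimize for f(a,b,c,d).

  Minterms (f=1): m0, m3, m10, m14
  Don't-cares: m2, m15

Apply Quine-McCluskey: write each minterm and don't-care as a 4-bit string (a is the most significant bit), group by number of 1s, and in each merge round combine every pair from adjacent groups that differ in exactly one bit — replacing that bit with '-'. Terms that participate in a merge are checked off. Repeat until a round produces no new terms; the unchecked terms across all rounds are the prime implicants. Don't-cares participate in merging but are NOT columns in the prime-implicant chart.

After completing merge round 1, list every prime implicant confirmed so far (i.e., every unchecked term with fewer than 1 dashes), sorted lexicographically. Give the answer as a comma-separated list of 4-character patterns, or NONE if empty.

NONE

Round 0: 0000✓ 0010✓ 0011✓ 1010✓ 1110✓ 1111✓
Round 1: -010 00-0 001- 1-10 111-
PIs = {-010, 00-0, 001-, 1-10, 111-}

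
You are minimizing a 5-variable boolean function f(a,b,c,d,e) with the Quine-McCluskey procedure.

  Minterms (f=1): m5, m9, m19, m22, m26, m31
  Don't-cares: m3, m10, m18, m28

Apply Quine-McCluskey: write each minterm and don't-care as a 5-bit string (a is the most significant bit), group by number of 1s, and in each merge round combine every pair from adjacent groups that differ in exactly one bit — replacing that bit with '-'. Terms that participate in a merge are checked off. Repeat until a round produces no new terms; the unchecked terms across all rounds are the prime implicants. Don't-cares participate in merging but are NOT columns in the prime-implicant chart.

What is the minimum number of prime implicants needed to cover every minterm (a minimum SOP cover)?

Round 0: 00011✓ 00101 01001 01010✓ 10010✓ 10011✓ 10110✓ 11010✓ 11100 11111
Round 1: -0011 -1010 1-010 10-10 1001-
PIs = {-0011, -1010, 00101, 01001, 1-010, 10-10, 1001-, 11100, 11111}
Coverage chart:
  m5: 00101 ←essential
  m9: 01001 ←essential
  m19: -0011,1001-
  m22: 10-10 ←essential
  m26: -1010,1-010
  m31: 11111 ←essential
Essential: 00101, 01001, 10-10, 11111
Petrick residual → -0011, -1010
Min cover (6 terms): b'c'de + bc'de' + a'b'cd'e + a'bc'd'e + ab'de' + abcde

6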